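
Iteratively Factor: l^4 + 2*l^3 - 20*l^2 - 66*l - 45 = (l + 1)*(l^3 + l^2 - 21*l - 45) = (l - 5)*(l + 1)*(l^2 + 6*l + 9) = (l - 5)*(l + 1)*(l + 3)*(l + 3)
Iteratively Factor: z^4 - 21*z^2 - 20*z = (z + 1)*(z^3 - z^2 - 20*z) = (z + 1)*(z + 4)*(z^2 - 5*z) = (z - 5)*(z + 1)*(z + 4)*(z)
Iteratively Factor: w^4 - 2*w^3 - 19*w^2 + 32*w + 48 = (w + 4)*(w^3 - 6*w^2 + 5*w + 12) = (w - 3)*(w + 4)*(w^2 - 3*w - 4) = (w - 3)*(w + 1)*(w + 4)*(w - 4)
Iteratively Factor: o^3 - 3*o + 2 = (o + 2)*(o^2 - 2*o + 1) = (o - 1)*(o + 2)*(o - 1)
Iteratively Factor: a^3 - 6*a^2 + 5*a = (a - 5)*(a^2 - a) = (a - 5)*(a - 1)*(a)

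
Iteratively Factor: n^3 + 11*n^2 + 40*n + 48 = (n + 3)*(n^2 + 8*n + 16) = (n + 3)*(n + 4)*(n + 4)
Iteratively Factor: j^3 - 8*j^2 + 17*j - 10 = (j - 2)*(j^2 - 6*j + 5) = (j - 5)*(j - 2)*(j - 1)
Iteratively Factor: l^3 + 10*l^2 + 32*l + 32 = (l + 4)*(l^2 + 6*l + 8) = (l + 4)^2*(l + 2)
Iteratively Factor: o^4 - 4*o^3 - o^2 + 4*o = (o - 4)*(o^3 - o) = o*(o - 4)*(o^2 - 1) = o*(o - 4)*(o - 1)*(o + 1)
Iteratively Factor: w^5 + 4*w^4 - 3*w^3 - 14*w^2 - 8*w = (w + 1)*(w^4 + 3*w^3 - 6*w^2 - 8*w) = w*(w + 1)*(w^3 + 3*w^2 - 6*w - 8) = w*(w - 2)*(w + 1)*(w^2 + 5*w + 4) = w*(w - 2)*(w + 1)*(w + 4)*(w + 1)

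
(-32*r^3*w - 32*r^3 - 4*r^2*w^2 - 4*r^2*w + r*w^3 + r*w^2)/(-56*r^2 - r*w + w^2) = r*(4*r*w + 4*r + w^2 + w)/(7*r + w)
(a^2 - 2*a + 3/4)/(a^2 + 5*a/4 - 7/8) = 2*(2*a - 3)/(4*a + 7)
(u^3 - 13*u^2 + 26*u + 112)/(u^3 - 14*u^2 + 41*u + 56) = (u + 2)/(u + 1)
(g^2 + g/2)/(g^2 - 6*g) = (g + 1/2)/(g - 6)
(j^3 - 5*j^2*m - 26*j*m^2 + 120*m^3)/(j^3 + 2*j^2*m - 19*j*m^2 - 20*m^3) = (j - 6*m)/(j + m)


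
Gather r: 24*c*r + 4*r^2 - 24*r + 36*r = 4*r^2 + r*(24*c + 12)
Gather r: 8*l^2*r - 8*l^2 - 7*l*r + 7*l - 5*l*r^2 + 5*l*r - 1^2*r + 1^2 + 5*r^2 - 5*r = -8*l^2 + 7*l + r^2*(5 - 5*l) + r*(8*l^2 - 2*l - 6) + 1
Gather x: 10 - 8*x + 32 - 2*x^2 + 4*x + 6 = -2*x^2 - 4*x + 48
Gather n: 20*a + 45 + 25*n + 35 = 20*a + 25*n + 80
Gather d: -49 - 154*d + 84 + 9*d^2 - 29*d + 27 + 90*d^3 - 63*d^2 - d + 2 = 90*d^3 - 54*d^2 - 184*d + 64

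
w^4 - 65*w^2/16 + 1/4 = (w - 2)*(w - 1/4)*(w + 1/4)*(w + 2)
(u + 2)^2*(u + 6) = u^3 + 10*u^2 + 28*u + 24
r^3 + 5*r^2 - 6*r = r*(r - 1)*(r + 6)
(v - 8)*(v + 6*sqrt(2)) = v^2 - 8*v + 6*sqrt(2)*v - 48*sqrt(2)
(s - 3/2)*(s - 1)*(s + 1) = s^3 - 3*s^2/2 - s + 3/2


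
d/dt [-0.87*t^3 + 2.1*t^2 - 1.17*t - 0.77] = -2.61*t^2 + 4.2*t - 1.17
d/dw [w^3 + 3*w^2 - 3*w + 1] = 3*w^2 + 6*w - 3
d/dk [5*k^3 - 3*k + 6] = 15*k^2 - 3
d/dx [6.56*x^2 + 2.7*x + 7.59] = 13.12*x + 2.7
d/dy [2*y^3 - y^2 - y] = 6*y^2 - 2*y - 1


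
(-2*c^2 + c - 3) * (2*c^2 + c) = -4*c^4 - 5*c^2 - 3*c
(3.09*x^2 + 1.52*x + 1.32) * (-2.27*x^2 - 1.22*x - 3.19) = -7.0143*x^4 - 7.2202*x^3 - 14.7079*x^2 - 6.4592*x - 4.2108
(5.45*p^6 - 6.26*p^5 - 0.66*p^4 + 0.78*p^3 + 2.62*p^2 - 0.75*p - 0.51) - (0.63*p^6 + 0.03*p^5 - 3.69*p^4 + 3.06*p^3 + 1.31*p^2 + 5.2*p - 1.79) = 4.82*p^6 - 6.29*p^5 + 3.03*p^4 - 2.28*p^3 + 1.31*p^2 - 5.95*p + 1.28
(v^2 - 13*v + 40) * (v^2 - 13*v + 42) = v^4 - 26*v^3 + 251*v^2 - 1066*v + 1680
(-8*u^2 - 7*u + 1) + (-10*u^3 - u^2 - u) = -10*u^3 - 9*u^2 - 8*u + 1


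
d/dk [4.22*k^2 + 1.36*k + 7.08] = 8.44*k + 1.36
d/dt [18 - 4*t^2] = -8*t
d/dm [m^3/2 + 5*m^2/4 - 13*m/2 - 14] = 3*m^2/2 + 5*m/2 - 13/2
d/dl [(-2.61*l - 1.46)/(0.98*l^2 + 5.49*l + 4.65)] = (2.5578*l^2 + 2.8616*l - 4.1211)/(0.9604*l^4 + 10.7604*l^3 + 39.2541*l^2 + 51.057*l + 21.6225)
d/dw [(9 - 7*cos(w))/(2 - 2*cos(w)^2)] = (7*cos(w)^2 - 18*cos(w) + 7)/(2*sin(w)^3)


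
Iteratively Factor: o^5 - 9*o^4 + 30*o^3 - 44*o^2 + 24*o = (o - 2)*(o^4 - 7*o^3 + 16*o^2 - 12*o) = (o - 3)*(o - 2)*(o^3 - 4*o^2 + 4*o) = (o - 3)*(o - 2)^2*(o^2 - 2*o) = (o - 3)*(o - 2)^3*(o)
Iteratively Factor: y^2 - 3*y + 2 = (y - 2)*(y - 1)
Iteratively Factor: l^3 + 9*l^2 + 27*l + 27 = (l + 3)*(l^2 + 6*l + 9) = (l + 3)^2*(l + 3)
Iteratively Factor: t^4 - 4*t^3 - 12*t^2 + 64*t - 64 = (t - 4)*(t^3 - 12*t + 16) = (t - 4)*(t - 2)*(t^2 + 2*t - 8) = (t - 4)*(t - 2)^2*(t + 4)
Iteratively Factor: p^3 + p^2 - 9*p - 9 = (p + 3)*(p^2 - 2*p - 3) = (p + 1)*(p + 3)*(p - 3)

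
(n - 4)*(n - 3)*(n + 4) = n^3 - 3*n^2 - 16*n + 48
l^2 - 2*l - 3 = (l - 3)*(l + 1)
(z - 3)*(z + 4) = z^2 + z - 12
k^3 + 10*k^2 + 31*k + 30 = (k + 2)*(k + 3)*(k + 5)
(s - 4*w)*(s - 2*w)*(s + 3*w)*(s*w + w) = s^4*w - 3*s^3*w^2 + s^3*w - 10*s^2*w^3 - 3*s^2*w^2 + 24*s*w^4 - 10*s*w^3 + 24*w^4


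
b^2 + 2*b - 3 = (b - 1)*(b + 3)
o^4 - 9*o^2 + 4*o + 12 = (o - 2)^2*(o + 1)*(o + 3)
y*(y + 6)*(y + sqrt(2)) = y^3 + sqrt(2)*y^2 + 6*y^2 + 6*sqrt(2)*y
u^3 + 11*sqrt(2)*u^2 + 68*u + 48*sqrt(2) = (u + sqrt(2))*(u + 4*sqrt(2))*(u + 6*sqrt(2))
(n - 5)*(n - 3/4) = n^2 - 23*n/4 + 15/4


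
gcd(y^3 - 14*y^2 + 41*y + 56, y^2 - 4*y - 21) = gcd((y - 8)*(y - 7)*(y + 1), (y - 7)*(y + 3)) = y - 7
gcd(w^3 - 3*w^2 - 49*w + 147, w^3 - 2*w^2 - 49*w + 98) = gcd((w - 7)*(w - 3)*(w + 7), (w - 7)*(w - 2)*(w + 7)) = w^2 - 49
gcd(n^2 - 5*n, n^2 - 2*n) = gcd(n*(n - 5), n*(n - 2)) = n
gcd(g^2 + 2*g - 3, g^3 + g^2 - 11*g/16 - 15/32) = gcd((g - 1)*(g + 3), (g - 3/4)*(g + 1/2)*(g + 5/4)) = 1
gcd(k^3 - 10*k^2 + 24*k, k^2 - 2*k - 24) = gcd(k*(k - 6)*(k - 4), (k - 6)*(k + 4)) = k - 6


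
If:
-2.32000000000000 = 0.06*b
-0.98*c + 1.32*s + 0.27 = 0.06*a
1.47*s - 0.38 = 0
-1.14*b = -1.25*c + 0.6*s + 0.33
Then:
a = 579.83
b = -38.67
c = -34.88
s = 0.26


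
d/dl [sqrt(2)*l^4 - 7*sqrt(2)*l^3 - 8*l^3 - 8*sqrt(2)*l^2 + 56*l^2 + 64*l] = 4*sqrt(2)*l^3 - 21*sqrt(2)*l^2 - 24*l^2 - 16*sqrt(2)*l + 112*l + 64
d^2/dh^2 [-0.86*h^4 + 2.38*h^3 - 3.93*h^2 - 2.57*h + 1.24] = -10.32*h^2 + 14.28*h - 7.86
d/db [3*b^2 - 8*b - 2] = 6*b - 8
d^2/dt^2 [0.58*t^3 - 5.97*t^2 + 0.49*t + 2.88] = 3.48*t - 11.94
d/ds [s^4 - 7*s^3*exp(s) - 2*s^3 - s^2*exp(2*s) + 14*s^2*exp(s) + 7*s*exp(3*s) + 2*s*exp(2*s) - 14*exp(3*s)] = -7*s^3*exp(s) + 4*s^3 - 2*s^2*exp(2*s) - 7*s^2*exp(s) - 6*s^2 + 21*s*exp(3*s) + 2*s*exp(2*s) + 28*s*exp(s) - 35*exp(3*s) + 2*exp(2*s)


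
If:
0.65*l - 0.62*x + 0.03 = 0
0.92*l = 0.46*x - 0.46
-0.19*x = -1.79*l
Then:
No Solution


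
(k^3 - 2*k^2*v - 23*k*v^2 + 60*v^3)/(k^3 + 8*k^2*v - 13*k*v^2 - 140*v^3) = (k - 3*v)/(k + 7*v)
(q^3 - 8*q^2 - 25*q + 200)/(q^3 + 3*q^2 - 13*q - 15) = (q^2 - 13*q + 40)/(q^2 - 2*q - 3)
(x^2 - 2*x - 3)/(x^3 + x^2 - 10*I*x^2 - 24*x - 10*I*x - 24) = (x - 3)/(x^2 - 10*I*x - 24)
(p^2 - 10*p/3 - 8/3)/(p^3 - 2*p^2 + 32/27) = 9*(p - 4)/(9*p^2 - 24*p + 16)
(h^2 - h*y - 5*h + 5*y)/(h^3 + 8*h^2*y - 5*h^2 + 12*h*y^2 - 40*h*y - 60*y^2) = (h - y)/(h^2 + 8*h*y + 12*y^2)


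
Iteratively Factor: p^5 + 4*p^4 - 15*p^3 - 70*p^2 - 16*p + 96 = (p + 4)*(p^4 - 15*p^2 - 10*p + 24) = (p + 3)*(p + 4)*(p^3 - 3*p^2 - 6*p + 8) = (p - 1)*(p + 3)*(p + 4)*(p^2 - 2*p - 8) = (p - 4)*(p - 1)*(p + 3)*(p + 4)*(p + 2)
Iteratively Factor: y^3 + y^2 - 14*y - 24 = (y + 3)*(y^2 - 2*y - 8) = (y + 2)*(y + 3)*(y - 4)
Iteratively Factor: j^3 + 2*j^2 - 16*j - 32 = (j - 4)*(j^2 + 6*j + 8) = (j - 4)*(j + 2)*(j + 4)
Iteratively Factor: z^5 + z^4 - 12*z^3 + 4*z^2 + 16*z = (z - 2)*(z^4 + 3*z^3 - 6*z^2 - 8*z) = (z - 2)*(z + 1)*(z^3 + 2*z^2 - 8*z) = z*(z - 2)*(z + 1)*(z^2 + 2*z - 8) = z*(z - 2)^2*(z + 1)*(z + 4)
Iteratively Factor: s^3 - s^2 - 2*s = (s)*(s^2 - s - 2) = s*(s - 2)*(s + 1)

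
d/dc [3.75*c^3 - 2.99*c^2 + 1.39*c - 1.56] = 11.25*c^2 - 5.98*c + 1.39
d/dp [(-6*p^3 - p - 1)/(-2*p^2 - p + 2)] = (-(4*p + 1)*(6*p^3 + p + 1) + (18*p^2 + 1)*(2*p^2 + p - 2))/(2*p^2 + p - 2)^2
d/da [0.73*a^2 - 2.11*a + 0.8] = 1.46*a - 2.11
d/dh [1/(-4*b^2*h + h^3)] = (4*b^2 - 3*h^2)/(h^2*(4*b^2 - h^2)^2)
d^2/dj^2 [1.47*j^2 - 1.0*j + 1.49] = 2.94000000000000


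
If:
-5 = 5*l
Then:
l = -1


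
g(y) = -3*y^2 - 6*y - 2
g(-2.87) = -9.49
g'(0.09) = -6.54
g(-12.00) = -362.00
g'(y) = -6*y - 6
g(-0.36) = -0.23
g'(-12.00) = 66.00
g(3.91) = -71.32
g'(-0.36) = -3.84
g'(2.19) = -19.14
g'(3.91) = -29.46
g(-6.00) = -74.00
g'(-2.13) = 6.78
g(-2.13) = -2.83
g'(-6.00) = 30.00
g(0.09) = -2.56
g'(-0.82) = -1.08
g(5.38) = -121.11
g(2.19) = -29.53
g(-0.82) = 0.90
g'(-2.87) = 11.22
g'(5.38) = -38.28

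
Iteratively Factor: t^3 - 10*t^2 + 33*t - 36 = (t - 3)*(t^2 - 7*t + 12) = (t - 4)*(t - 3)*(t - 3)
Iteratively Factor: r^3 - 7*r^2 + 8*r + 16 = (r - 4)*(r^2 - 3*r - 4) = (r - 4)^2*(r + 1)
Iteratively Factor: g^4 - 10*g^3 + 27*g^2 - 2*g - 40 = (g - 4)*(g^3 - 6*g^2 + 3*g + 10) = (g - 5)*(g - 4)*(g^2 - g - 2) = (g - 5)*(g - 4)*(g - 2)*(g + 1)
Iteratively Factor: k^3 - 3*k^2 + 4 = (k - 2)*(k^2 - k - 2) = (k - 2)^2*(k + 1)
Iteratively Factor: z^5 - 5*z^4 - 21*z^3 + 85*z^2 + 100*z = (z - 5)*(z^4 - 21*z^2 - 20*z) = (z - 5)*(z + 1)*(z^3 - z^2 - 20*z) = z*(z - 5)*(z + 1)*(z^2 - z - 20) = z*(z - 5)^2*(z + 1)*(z + 4)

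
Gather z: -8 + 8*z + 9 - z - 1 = 7*z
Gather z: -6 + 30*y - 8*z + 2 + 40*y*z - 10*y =20*y + z*(40*y - 8) - 4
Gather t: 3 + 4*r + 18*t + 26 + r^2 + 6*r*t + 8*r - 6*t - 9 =r^2 + 12*r + t*(6*r + 12) + 20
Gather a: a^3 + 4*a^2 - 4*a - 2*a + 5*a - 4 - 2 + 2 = a^3 + 4*a^2 - a - 4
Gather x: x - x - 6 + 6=0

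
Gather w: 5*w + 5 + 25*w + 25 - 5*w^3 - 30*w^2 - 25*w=-5*w^3 - 30*w^2 + 5*w + 30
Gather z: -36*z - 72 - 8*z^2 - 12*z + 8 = -8*z^2 - 48*z - 64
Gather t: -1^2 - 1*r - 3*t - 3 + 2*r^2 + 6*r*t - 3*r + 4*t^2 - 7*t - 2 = 2*r^2 - 4*r + 4*t^2 + t*(6*r - 10) - 6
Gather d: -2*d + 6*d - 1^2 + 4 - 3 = 4*d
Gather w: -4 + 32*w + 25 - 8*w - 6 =24*w + 15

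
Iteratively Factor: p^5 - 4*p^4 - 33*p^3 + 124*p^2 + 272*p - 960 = (p + 4)*(p^4 - 8*p^3 - p^2 + 128*p - 240) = (p - 5)*(p + 4)*(p^3 - 3*p^2 - 16*p + 48) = (p - 5)*(p - 3)*(p + 4)*(p^2 - 16) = (p - 5)*(p - 3)*(p + 4)^2*(p - 4)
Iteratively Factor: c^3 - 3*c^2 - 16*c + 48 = (c + 4)*(c^2 - 7*c + 12) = (c - 3)*(c + 4)*(c - 4)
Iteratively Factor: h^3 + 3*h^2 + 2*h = (h + 2)*(h^2 + h) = h*(h + 2)*(h + 1)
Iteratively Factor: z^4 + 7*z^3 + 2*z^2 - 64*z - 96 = (z + 4)*(z^3 + 3*z^2 - 10*z - 24) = (z - 3)*(z + 4)*(z^2 + 6*z + 8) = (z - 3)*(z + 4)^2*(z + 2)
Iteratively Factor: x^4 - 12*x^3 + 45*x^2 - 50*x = (x - 2)*(x^3 - 10*x^2 + 25*x) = x*(x - 2)*(x^2 - 10*x + 25) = x*(x - 5)*(x - 2)*(x - 5)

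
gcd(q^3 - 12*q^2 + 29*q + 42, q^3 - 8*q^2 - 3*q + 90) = q - 6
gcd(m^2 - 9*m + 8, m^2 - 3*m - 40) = m - 8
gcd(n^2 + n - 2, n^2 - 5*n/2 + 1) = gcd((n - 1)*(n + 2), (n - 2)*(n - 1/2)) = 1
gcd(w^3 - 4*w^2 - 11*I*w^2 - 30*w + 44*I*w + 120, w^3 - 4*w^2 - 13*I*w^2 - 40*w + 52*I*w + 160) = w^2 + w*(-4 - 5*I) + 20*I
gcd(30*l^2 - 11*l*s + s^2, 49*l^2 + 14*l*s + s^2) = 1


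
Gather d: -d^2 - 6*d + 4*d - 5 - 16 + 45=-d^2 - 2*d + 24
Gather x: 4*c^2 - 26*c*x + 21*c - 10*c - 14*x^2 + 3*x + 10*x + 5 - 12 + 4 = 4*c^2 + 11*c - 14*x^2 + x*(13 - 26*c) - 3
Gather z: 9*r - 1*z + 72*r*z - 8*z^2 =9*r - 8*z^2 + z*(72*r - 1)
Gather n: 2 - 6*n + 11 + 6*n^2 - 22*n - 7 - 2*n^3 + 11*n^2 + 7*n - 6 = -2*n^3 + 17*n^2 - 21*n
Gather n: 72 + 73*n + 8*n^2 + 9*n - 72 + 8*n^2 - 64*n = 16*n^2 + 18*n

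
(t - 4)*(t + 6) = t^2 + 2*t - 24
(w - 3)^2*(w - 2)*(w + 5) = w^4 - 3*w^3 - 19*w^2 + 87*w - 90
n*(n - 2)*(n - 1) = n^3 - 3*n^2 + 2*n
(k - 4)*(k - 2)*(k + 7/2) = k^3 - 5*k^2/2 - 13*k + 28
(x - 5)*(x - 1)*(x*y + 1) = x^3*y - 6*x^2*y + x^2 + 5*x*y - 6*x + 5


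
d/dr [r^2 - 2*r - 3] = 2*r - 2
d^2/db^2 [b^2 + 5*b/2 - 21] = 2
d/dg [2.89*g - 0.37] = 2.89000000000000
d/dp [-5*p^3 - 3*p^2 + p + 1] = -15*p^2 - 6*p + 1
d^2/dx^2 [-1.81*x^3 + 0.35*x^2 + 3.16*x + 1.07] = 0.7 - 10.86*x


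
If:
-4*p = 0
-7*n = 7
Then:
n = -1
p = 0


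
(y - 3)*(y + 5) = y^2 + 2*y - 15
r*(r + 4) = r^2 + 4*r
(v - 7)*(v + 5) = v^2 - 2*v - 35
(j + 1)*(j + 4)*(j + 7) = j^3 + 12*j^2 + 39*j + 28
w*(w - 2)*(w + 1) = w^3 - w^2 - 2*w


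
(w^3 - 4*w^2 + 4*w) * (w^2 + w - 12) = w^5 - 3*w^4 - 12*w^3 + 52*w^2 - 48*w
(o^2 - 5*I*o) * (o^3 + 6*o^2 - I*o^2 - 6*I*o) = o^5 + 6*o^4 - 6*I*o^4 - 5*o^3 - 36*I*o^3 - 30*o^2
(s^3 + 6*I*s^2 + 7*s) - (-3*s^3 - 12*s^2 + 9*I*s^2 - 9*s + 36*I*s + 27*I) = 4*s^3 + 12*s^2 - 3*I*s^2 + 16*s - 36*I*s - 27*I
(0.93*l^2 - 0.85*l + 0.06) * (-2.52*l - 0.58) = -2.3436*l^3 + 1.6026*l^2 + 0.3418*l - 0.0348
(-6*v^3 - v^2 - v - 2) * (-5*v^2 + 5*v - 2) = 30*v^5 - 25*v^4 + 12*v^3 + 7*v^2 - 8*v + 4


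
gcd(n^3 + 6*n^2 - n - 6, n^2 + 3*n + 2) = n + 1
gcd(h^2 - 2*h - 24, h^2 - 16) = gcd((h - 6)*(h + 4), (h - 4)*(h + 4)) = h + 4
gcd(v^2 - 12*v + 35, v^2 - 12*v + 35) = v^2 - 12*v + 35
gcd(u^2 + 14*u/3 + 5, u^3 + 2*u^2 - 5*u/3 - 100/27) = u + 5/3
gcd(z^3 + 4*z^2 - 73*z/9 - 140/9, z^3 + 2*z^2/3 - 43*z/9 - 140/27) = z^2 - z - 28/9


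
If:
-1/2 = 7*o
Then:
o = -1/14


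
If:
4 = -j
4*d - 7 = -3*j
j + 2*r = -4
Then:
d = 19/4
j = -4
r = 0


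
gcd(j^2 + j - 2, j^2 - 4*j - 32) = 1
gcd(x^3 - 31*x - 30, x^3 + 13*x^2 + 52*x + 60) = x + 5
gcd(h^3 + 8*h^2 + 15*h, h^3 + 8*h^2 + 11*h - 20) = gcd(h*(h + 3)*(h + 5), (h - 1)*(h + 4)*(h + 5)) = h + 5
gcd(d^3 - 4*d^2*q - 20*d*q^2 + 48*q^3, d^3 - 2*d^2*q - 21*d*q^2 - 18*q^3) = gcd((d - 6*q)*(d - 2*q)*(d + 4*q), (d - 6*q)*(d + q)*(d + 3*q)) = -d + 6*q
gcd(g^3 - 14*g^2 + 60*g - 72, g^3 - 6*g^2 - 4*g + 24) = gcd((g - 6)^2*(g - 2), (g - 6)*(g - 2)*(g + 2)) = g^2 - 8*g + 12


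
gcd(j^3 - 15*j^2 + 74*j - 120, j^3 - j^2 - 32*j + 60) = j - 5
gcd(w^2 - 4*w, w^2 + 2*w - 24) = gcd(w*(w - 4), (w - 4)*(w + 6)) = w - 4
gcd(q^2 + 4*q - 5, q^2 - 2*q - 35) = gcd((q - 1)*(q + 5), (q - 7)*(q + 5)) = q + 5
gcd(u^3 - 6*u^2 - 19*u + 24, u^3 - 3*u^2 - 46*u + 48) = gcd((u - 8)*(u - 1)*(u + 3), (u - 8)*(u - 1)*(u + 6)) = u^2 - 9*u + 8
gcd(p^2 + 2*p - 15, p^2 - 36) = 1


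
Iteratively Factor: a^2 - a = (a)*(a - 1)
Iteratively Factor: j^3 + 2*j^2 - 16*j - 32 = (j + 4)*(j^2 - 2*j - 8) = (j + 2)*(j + 4)*(j - 4)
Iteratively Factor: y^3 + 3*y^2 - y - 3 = (y + 1)*(y^2 + 2*y - 3) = (y + 1)*(y + 3)*(y - 1)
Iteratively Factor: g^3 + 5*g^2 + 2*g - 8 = (g + 2)*(g^2 + 3*g - 4) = (g + 2)*(g + 4)*(g - 1)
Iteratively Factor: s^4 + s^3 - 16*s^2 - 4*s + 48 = (s - 3)*(s^3 + 4*s^2 - 4*s - 16) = (s - 3)*(s + 4)*(s^2 - 4) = (s - 3)*(s + 2)*(s + 4)*(s - 2)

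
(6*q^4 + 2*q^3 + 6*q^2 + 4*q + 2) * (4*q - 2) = 24*q^5 - 4*q^4 + 20*q^3 + 4*q^2 - 4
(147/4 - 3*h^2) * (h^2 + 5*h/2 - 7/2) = -3*h^4 - 15*h^3/2 + 189*h^2/4 + 735*h/8 - 1029/8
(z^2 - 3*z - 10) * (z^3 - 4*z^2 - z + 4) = z^5 - 7*z^4 + z^3 + 47*z^2 - 2*z - 40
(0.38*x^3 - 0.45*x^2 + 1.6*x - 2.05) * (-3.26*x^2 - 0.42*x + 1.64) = -1.2388*x^5 + 1.3074*x^4 - 4.4038*x^3 + 5.273*x^2 + 3.485*x - 3.362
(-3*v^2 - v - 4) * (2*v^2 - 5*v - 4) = -6*v^4 + 13*v^3 + 9*v^2 + 24*v + 16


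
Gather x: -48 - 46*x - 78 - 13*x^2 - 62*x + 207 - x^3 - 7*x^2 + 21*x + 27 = -x^3 - 20*x^2 - 87*x + 108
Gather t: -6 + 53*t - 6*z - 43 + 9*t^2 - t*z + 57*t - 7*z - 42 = 9*t^2 + t*(110 - z) - 13*z - 91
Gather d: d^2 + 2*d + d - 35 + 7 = d^2 + 3*d - 28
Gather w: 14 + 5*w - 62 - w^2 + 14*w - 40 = -w^2 + 19*w - 88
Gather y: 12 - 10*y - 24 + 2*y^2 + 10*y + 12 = 2*y^2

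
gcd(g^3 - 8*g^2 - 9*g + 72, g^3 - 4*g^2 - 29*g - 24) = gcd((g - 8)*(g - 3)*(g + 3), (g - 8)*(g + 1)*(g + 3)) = g^2 - 5*g - 24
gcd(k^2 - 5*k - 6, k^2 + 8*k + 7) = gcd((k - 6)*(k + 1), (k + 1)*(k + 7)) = k + 1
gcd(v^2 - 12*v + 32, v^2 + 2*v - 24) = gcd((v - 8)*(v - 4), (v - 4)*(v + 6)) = v - 4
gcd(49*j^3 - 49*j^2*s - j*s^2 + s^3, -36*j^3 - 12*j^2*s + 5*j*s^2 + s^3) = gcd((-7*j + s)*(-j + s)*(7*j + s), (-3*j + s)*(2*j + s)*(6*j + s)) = 1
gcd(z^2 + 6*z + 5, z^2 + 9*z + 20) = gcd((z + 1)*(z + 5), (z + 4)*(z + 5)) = z + 5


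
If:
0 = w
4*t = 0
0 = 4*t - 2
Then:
No Solution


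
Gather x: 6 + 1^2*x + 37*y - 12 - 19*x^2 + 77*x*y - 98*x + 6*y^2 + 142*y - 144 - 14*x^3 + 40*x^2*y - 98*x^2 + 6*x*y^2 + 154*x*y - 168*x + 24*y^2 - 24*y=-14*x^3 + x^2*(40*y - 117) + x*(6*y^2 + 231*y - 265) + 30*y^2 + 155*y - 150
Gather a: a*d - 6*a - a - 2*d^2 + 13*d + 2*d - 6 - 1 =a*(d - 7) - 2*d^2 + 15*d - 7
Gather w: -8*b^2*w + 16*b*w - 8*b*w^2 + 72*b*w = -8*b*w^2 + w*(-8*b^2 + 88*b)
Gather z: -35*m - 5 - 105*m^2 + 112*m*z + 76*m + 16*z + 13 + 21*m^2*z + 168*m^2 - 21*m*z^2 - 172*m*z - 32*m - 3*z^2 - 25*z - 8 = 63*m^2 + 9*m + z^2*(-21*m - 3) + z*(21*m^2 - 60*m - 9)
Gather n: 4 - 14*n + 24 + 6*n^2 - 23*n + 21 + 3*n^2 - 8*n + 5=9*n^2 - 45*n + 54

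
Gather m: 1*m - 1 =m - 1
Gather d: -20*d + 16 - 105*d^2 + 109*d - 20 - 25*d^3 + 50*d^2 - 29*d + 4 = -25*d^3 - 55*d^2 + 60*d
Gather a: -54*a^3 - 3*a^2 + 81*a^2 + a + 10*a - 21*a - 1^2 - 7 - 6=-54*a^3 + 78*a^2 - 10*a - 14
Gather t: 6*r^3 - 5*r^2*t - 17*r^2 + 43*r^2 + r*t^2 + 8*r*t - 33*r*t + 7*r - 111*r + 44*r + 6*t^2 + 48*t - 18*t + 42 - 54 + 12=6*r^3 + 26*r^2 - 60*r + t^2*(r + 6) + t*(-5*r^2 - 25*r + 30)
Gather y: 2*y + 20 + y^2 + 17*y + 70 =y^2 + 19*y + 90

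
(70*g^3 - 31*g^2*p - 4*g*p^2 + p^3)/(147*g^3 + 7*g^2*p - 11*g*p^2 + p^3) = (-10*g^2 + 3*g*p + p^2)/(-21*g^2 - 4*g*p + p^2)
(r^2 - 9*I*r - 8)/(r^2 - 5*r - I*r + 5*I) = (r - 8*I)/(r - 5)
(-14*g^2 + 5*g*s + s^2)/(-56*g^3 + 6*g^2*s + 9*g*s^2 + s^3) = 1/(4*g + s)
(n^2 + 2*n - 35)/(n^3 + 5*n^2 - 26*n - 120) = (n + 7)/(n^2 + 10*n + 24)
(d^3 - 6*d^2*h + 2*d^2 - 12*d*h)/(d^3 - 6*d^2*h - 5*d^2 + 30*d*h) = (d + 2)/(d - 5)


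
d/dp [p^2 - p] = 2*p - 1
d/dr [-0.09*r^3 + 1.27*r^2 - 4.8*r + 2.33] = -0.27*r^2 + 2.54*r - 4.8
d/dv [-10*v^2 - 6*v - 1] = -20*v - 6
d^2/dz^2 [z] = 0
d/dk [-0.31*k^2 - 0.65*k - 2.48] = -0.62*k - 0.65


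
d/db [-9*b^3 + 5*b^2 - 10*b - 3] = -27*b^2 + 10*b - 10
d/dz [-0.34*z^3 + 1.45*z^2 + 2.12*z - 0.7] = -1.02*z^2 + 2.9*z + 2.12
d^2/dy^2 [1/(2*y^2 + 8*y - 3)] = 4*(-2*y^2 - 8*y + 8*(y + 2)^2 + 3)/(2*y^2 + 8*y - 3)^3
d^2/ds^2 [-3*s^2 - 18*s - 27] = -6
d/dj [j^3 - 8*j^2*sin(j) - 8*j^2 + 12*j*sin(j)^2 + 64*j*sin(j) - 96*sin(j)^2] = -8*j^2*cos(j) + 3*j^2 - 16*j*sin(j) + 12*j*sin(2*j) + 64*j*cos(j) - 16*j + 12*sin(j)^2 + 64*sin(j) - 96*sin(2*j)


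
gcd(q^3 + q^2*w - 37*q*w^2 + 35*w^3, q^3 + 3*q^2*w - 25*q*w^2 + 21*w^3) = q^2 + 6*q*w - 7*w^2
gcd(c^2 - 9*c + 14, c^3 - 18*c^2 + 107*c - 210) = c - 7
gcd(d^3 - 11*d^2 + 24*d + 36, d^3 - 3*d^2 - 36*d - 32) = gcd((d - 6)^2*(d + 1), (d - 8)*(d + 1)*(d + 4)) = d + 1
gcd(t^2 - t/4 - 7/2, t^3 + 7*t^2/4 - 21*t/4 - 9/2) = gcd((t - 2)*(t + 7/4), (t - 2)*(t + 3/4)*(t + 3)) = t - 2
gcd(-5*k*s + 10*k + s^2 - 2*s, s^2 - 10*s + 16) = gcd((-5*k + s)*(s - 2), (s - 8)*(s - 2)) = s - 2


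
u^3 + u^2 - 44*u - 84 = (u - 7)*(u + 2)*(u + 6)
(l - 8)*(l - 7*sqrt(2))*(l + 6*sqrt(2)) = l^3 - 8*l^2 - sqrt(2)*l^2 - 84*l + 8*sqrt(2)*l + 672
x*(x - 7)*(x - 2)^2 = x^4 - 11*x^3 + 32*x^2 - 28*x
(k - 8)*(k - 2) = k^2 - 10*k + 16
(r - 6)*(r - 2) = r^2 - 8*r + 12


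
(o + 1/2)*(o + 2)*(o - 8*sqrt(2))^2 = o^4 - 16*sqrt(2)*o^3 + 5*o^3/2 - 40*sqrt(2)*o^2 + 129*o^2 - 16*sqrt(2)*o + 320*o + 128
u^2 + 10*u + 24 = (u + 4)*(u + 6)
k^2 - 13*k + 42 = (k - 7)*(k - 6)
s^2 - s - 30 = (s - 6)*(s + 5)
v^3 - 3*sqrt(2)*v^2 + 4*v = v*(v - 2*sqrt(2))*(v - sqrt(2))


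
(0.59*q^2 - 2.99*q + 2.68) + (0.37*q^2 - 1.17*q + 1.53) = 0.96*q^2 - 4.16*q + 4.21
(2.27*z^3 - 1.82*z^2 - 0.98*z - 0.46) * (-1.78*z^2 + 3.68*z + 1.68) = -4.0406*z^5 + 11.5932*z^4 - 1.1396*z^3 - 5.8452*z^2 - 3.3392*z - 0.7728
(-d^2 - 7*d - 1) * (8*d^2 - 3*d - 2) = -8*d^4 - 53*d^3 + 15*d^2 + 17*d + 2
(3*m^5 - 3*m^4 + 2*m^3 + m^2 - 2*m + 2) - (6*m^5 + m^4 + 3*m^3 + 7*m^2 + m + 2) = -3*m^5 - 4*m^4 - m^3 - 6*m^2 - 3*m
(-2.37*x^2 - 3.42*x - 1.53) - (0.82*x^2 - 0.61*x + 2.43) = -3.19*x^2 - 2.81*x - 3.96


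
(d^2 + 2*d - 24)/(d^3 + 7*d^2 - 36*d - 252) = (d - 4)/(d^2 + d - 42)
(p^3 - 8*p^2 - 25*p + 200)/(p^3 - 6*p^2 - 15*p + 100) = (p^2 - 3*p - 40)/(p^2 - p - 20)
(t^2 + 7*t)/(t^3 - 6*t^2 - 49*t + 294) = t/(t^2 - 13*t + 42)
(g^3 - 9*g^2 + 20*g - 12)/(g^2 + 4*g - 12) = (g^2 - 7*g + 6)/(g + 6)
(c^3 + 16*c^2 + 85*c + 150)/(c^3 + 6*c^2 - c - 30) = (c^2 + 11*c + 30)/(c^2 + c - 6)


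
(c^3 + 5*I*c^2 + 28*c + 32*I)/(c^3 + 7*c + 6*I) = (c^2 + 4*I*c + 32)/(c^2 - I*c + 6)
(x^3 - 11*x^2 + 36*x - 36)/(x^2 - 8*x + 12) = x - 3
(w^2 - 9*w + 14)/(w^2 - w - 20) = (-w^2 + 9*w - 14)/(-w^2 + w + 20)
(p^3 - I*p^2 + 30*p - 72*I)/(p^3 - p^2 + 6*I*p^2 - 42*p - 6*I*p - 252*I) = (p^2 - 7*I*p - 12)/(p^2 - p - 42)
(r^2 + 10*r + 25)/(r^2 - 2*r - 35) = (r + 5)/(r - 7)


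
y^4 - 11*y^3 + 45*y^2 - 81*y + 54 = (y - 3)^3*(y - 2)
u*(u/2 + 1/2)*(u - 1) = u^3/2 - u/2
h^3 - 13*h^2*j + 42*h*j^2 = h*(h - 7*j)*(h - 6*j)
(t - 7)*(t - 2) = t^2 - 9*t + 14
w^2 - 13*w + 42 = (w - 7)*(w - 6)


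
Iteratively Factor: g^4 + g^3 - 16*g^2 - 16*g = (g + 1)*(g^3 - 16*g) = (g - 4)*(g + 1)*(g^2 + 4*g) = (g - 4)*(g + 1)*(g + 4)*(g)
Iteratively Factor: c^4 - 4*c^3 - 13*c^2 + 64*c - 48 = (c + 4)*(c^3 - 8*c^2 + 19*c - 12) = (c - 1)*(c + 4)*(c^2 - 7*c + 12) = (c - 4)*(c - 1)*(c + 4)*(c - 3)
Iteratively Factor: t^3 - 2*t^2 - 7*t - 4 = (t + 1)*(t^2 - 3*t - 4) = (t - 4)*(t + 1)*(t + 1)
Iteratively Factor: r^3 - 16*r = (r + 4)*(r^2 - 4*r) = r*(r + 4)*(r - 4)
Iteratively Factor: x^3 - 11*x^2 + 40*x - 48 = (x - 3)*(x^2 - 8*x + 16) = (x - 4)*(x - 3)*(x - 4)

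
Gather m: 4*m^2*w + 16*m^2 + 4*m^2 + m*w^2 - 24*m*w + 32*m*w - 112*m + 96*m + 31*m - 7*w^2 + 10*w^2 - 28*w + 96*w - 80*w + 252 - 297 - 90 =m^2*(4*w + 20) + m*(w^2 + 8*w + 15) + 3*w^2 - 12*w - 135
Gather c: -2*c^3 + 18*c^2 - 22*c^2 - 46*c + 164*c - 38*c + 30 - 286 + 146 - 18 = -2*c^3 - 4*c^2 + 80*c - 128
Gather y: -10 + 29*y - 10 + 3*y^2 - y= 3*y^2 + 28*y - 20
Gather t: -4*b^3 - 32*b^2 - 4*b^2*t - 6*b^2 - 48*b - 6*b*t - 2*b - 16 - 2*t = -4*b^3 - 38*b^2 - 50*b + t*(-4*b^2 - 6*b - 2) - 16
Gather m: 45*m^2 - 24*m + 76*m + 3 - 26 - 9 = 45*m^2 + 52*m - 32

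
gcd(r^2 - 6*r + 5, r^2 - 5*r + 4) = r - 1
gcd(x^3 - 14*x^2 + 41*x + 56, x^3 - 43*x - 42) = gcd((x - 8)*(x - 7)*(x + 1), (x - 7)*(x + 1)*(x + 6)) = x^2 - 6*x - 7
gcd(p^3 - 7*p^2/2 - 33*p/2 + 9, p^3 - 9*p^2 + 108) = p^2 - 3*p - 18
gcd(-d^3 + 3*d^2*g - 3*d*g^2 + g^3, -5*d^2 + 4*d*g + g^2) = d - g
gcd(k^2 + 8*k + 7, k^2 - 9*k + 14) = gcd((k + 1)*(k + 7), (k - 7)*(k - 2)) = 1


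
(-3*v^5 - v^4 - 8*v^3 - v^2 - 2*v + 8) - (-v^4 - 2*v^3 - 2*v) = -3*v^5 - 6*v^3 - v^2 + 8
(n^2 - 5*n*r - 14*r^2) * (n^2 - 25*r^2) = n^4 - 5*n^3*r - 39*n^2*r^2 + 125*n*r^3 + 350*r^4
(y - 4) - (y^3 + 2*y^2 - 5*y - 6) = -y^3 - 2*y^2 + 6*y + 2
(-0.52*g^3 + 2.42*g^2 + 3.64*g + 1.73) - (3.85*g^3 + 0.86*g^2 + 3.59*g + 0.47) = -4.37*g^3 + 1.56*g^2 + 0.0500000000000003*g + 1.26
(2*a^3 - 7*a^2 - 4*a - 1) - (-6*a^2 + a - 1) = 2*a^3 - a^2 - 5*a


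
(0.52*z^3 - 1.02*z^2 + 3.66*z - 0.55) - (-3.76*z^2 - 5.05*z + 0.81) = 0.52*z^3 + 2.74*z^2 + 8.71*z - 1.36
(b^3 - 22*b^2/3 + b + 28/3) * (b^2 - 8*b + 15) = b^5 - 46*b^4/3 + 224*b^3/3 - 326*b^2/3 - 179*b/3 + 140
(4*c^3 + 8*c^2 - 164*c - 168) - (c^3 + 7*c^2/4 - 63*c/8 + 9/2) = 3*c^3 + 25*c^2/4 - 1249*c/8 - 345/2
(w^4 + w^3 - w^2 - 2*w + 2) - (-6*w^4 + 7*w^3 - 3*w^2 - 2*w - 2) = 7*w^4 - 6*w^3 + 2*w^2 + 4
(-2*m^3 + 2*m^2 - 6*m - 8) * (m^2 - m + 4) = -2*m^5 + 4*m^4 - 16*m^3 + 6*m^2 - 16*m - 32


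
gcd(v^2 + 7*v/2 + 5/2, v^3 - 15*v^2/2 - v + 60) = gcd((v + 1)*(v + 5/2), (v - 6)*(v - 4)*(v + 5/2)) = v + 5/2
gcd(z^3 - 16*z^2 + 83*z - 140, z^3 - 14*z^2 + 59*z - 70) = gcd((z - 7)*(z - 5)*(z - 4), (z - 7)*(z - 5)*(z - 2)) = z^2 - 12*z + 35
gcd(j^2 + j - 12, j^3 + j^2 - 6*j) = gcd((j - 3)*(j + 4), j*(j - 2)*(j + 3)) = 1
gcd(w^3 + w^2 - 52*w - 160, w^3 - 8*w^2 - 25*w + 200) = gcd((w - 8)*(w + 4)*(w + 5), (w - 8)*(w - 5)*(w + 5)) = w^2 - 3*w - 40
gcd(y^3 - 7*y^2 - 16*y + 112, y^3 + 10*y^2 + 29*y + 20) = y + 4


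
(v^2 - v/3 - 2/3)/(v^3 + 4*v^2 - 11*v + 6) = (v + 2/3)/(v^2 + 5*v - 6)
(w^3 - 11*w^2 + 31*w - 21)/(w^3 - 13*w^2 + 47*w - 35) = (w - 3)/(w - 5)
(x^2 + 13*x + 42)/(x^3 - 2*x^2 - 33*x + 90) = (x + 7)/(x^2 - 8*x + 15)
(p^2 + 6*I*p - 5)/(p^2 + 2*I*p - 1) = (p + 5*I)/(p + I)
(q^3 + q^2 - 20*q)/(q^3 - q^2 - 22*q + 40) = q/(q - 2)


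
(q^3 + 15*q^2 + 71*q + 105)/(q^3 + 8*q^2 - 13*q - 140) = (q + 3)/(q - 4)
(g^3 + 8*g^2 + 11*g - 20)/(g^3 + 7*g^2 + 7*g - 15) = (g + 4)/(g + 3)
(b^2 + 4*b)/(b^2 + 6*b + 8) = b/(b + 2)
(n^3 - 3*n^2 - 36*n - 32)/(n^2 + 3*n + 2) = (n^2 - 4*n - 32)/(n + 2)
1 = 1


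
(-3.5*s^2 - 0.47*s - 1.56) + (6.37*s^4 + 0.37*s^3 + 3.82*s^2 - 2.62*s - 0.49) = 6.37*s^4 + 0.37*s^3 + 0.32*s^2 - 3.09*s - 2.05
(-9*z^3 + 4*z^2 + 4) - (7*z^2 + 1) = -9*z^3 - 3*z^2 + 3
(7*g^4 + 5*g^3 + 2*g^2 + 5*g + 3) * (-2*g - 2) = -14*g^5 - 24*g^4 - 14*g^3 - 14*g^2 - 16*g - 6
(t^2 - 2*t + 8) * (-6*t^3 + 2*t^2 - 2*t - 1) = -6*t^5 + 14*t^4 - 54*t^3 + 19*t^2 - 14*t - 8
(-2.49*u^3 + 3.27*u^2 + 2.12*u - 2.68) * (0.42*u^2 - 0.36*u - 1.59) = -1.0458*u^5 + 2.2698*u^4 + 3.6723*u^3 - 7.0881*u^2 - 2.406*u + 4.2612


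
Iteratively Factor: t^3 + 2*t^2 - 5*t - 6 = (t - 2)*(t^2 + 4*t + 3) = (t - 2)*(t + 1)*(t + 3)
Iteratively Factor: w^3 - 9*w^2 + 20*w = (w)*(w^2 - 9*w + 20) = w*(w - 4)*(w - 5)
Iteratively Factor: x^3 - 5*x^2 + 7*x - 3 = (x - 1)*(x^2 - 4*x + 3) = (x - 3)*(x - 1)*(x - 1)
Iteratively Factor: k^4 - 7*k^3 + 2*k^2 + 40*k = (k)*(k^3 - 7*k^2 + 2*k + 40) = k*(k - 5)*(k^2 - 2*k - 8) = k*(k - 5)*(k + 2)*(k - 4)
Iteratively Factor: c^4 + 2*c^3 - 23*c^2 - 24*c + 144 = (c + 4)*(c^3 - 2*c^2 - 15*c + 36) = (c - 3)*(c + 4)*(c^2 + c - 12) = (c - 3)^2*(c + 4)*(c + 4)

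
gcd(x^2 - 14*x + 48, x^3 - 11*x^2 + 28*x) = 1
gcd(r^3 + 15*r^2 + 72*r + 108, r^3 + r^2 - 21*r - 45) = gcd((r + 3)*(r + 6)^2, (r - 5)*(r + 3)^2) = r + 3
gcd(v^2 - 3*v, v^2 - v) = v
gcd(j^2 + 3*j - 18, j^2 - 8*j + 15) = j - 3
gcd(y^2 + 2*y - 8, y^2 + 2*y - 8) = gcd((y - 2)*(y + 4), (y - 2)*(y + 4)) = y^2 + 2*y - 8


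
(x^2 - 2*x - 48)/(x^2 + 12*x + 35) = (x^2 - 2*x - 48)/(x^2 + 12*x + 35)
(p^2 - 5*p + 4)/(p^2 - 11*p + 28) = (p - 1)/(p - 7)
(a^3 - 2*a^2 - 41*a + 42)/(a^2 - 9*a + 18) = (a^3 - 2*a^2 - 41*a + 42)/(a^2 - 9*a + 18)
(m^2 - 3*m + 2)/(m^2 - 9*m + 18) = (m^2 - 3*m + 2)/(m^2 - 9*m + 18)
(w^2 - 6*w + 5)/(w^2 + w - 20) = (w^2 - 6*w + 5)/(w^2 + w - 20)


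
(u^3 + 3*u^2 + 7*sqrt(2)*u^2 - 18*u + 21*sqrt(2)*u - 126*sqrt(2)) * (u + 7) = u^4 + 7*sqrt(2)*u^3 + 10*u^3 + 3*u^2 + 70*sqrt(2)*u^2 - 126*u + 21*sqrt(2)*u - 882*sqrt(2)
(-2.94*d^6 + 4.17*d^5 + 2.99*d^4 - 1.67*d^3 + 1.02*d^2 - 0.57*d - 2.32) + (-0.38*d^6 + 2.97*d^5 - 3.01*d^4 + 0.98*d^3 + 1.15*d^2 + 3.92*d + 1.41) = -3.32*d^6 + 7.14*d^5 - 0.0199999999999996*d^4 - 0.69*d^3 + 2.17*d^2 + 3.35*d - 0.91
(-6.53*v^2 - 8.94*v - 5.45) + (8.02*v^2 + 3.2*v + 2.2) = 1.49*v^2 - 5.74*v - 3.25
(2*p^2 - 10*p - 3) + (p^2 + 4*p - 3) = 3*p^2 - 6*p - 6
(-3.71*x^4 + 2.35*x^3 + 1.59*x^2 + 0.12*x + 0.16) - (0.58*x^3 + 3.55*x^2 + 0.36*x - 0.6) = -3.71*x^4 + 1.77*x^3 - 1.96*x^2 - 0.24*x + 0.76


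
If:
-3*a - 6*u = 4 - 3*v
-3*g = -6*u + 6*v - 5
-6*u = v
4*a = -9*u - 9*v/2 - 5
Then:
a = -32/25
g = 118/75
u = -1/150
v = 1/25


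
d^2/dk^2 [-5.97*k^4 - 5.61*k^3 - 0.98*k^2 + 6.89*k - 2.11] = -71.64*k^2 - 33.66*k - 1.96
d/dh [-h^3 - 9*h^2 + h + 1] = -3*h^2 - 18*h + 1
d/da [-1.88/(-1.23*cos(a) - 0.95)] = 2.3124*sin(a)/(1.23*cos(a) + 0.95)^2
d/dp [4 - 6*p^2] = -12*p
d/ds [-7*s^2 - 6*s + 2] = -14*s - 6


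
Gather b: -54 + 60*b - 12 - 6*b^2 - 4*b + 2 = -6*b^2 + 56*b - 64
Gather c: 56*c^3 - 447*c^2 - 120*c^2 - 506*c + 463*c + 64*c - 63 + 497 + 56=56*c^3 - 567*c^2 + 21*c + 490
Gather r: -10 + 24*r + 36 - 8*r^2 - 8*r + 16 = -8*r^2 + 16*r + 42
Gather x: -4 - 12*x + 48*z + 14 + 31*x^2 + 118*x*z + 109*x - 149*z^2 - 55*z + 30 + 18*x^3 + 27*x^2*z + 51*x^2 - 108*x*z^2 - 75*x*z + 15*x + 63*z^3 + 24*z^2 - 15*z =18*x^3 + x^2*(27*z + 82) + x*(-108*z^2 + 43*z + 112) + 63*z^3 - 125*z^2 - 22*z + 40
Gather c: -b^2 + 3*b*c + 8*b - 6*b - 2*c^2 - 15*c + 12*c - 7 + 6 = -b^2 + 2*b - 2*c^2 + c*(3*b - 3) - 1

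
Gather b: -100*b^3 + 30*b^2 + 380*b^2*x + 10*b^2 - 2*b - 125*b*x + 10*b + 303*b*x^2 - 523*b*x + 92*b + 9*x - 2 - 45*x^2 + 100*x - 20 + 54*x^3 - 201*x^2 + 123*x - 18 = -100*b^3 + b^2*(380*x + 40) + b*(303*x^2 - 648*x + 100) + 54*x^3 - 246*x^2 + 232*x - 40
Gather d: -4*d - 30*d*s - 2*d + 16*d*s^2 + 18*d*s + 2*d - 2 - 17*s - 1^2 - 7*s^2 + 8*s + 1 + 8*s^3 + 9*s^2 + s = d*(16*s^2 - 12*s - 4) + 8*s^3 + 2*s^2 - 8*s - 2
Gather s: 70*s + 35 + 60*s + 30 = 130*s + 65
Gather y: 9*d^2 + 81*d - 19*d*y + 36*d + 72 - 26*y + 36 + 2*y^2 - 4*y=9*d^2 + 117*d + 2*y^2 + y*(-19*d - 30) + 108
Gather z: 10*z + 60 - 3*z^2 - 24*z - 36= -3*z^2 - 14*z + 24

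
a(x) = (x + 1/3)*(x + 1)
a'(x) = 2*x + 4/3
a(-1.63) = 0.82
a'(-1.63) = -1.93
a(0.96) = 2.53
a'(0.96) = 3.25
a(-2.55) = 3.44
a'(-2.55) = -3.77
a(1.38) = 4.08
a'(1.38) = 4.09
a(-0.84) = -0.08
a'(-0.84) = -0.35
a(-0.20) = 0.11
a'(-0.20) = 0.93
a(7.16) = 61.15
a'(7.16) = 15.65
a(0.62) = 1.54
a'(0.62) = 2.57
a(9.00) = 93.33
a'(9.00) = 19.33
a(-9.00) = 69.33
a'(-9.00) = -16.67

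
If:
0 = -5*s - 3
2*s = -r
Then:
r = 6/5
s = -3/5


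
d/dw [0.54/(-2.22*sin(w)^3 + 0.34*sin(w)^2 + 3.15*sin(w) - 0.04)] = (3.5964*sin(w)^2 - 0.3672*sin(w) - 1.701)*cos(w)/(2.22*sin(w)^3 - 0.34*sin(w)^2 - 3.15*sin(w) + 0.04)^2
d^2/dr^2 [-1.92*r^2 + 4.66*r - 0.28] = -3.84000000000000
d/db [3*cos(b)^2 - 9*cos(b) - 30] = 3*(3 - 2*cos(b))*sin(b)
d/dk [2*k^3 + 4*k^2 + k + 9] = 6*k^2 + 8*k + 1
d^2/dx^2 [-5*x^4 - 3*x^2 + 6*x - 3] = -60*x^2 - 6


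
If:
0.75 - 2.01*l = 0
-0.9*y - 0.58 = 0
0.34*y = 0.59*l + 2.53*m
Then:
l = 0.37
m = -0.17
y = -0.64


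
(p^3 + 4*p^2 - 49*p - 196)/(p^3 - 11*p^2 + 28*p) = (p^2 + 11*p + 28)/(p*(p - 4))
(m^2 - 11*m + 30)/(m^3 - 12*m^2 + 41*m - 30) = 1/(m - 1)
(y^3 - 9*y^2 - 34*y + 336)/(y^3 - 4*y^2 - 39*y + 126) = (y - 8)/(y - 3)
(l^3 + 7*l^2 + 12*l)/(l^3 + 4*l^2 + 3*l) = (l + 4)/(l + 1)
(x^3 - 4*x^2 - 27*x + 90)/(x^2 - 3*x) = x - 1 - 30/x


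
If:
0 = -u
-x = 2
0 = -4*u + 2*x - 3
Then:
No Solution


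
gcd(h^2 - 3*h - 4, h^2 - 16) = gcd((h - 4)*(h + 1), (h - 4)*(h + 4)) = h - 4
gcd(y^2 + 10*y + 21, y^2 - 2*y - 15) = y + 3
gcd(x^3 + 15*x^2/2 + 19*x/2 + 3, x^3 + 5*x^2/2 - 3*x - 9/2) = x + 1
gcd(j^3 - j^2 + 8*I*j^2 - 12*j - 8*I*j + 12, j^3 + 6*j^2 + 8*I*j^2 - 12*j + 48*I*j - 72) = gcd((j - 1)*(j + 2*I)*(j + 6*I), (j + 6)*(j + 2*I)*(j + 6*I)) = j^2 + 8*I*j - 12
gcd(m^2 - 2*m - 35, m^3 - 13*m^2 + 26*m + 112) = m - 7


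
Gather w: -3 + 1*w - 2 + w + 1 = 2*w - 4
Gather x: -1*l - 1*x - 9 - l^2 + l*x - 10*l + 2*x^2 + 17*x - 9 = -l^2 - 11*l + 2*x^2 + x*(l + 16) - 18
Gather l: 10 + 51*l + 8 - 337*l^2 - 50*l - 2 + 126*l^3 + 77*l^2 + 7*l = 126*l^3 - 260*l^2 + 8*l + 16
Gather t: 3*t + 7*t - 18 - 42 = 10*t - 60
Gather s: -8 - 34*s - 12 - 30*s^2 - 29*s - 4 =-30*s^2 - 63*s - 24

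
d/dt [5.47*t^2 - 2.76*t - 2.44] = 10.94*t - 2.76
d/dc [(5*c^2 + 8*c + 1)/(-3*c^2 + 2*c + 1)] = 2*(17*c^2 + 8*c + 3)/(9*c^4 - 12*c^3 - 2*c^2 + 4*c + 1)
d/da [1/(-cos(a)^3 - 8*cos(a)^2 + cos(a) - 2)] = (-3*cos(a)^2 - 16*cos(a) + 1)*sin(a)/(sin(a)^2*cos(a) + 8*sin(a)^2 - 10)^2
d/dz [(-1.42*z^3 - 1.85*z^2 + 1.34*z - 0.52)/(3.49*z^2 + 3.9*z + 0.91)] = (-4.9558*z^4 - 11.076*z^3 - 15.7682*z^2 + 0.2626*z + 3.2474)/(12.1801*z^4 + 27.222*z^3 + 21.5618*z^2 + 7.098*z + 0.8281)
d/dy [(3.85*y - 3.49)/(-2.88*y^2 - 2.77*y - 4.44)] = (11.088*y^2 - 20.1024*y - 26.7613)/(8.2944*y^4 + 15.9552*y^3 + 33.2473*y^2 + 24.5976*y + 19.7136)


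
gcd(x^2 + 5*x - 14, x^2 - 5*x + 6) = x - 2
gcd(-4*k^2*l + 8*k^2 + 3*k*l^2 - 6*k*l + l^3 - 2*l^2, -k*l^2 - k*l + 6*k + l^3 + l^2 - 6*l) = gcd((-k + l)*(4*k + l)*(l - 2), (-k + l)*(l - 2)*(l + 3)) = k*l - 2*k - l^2 + 2*l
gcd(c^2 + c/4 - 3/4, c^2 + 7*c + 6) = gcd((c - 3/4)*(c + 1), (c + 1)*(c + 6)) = c + 1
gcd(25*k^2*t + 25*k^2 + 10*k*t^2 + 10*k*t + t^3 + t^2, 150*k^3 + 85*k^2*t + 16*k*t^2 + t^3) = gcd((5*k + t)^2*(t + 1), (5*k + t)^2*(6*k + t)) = 25*k^2 + 10*k*t + t^2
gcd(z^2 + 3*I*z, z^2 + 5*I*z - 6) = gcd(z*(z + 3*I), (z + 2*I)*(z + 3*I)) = z + 3*I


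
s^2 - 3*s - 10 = (s - 5)*(s + 2)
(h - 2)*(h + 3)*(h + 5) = h^3 + 6*h^2 - h - 30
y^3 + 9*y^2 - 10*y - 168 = (y - 4)*(y + 6)*(y + 7)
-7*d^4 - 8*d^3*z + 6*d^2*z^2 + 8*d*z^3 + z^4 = (-d + z)*(d + z)^2*(7*d + z)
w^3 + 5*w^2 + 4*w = w*(w + 1)*(w + 4)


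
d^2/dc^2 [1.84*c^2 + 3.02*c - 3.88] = 3.68000000000000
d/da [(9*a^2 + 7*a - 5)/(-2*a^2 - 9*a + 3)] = (-67*a^2 + 34*a - 24)/(4*a^4 + 36*a^3 + 69*a^2 - 54*a + 9)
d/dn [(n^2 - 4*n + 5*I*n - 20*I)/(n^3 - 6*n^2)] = (-n^3 + n^2*(8 - 10*I) + 6*n*(-4 + 15*I) - 240*I)/(n^3*(n^2 - 12*n + 36))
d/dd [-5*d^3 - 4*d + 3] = -15*d^2 - 4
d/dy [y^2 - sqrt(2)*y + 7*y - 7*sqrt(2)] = 2*y - sqrt(2) + 7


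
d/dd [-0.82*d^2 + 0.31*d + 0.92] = 0.31 - 1.64*d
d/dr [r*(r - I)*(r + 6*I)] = 3*r^2 + 10*I*r + 6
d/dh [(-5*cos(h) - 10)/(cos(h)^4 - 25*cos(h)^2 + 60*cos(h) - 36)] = 5*(-3*(1 - cos(2*h))^2/4 + 94*cos(h) + 19*cos(2*h)/2 - 2*cos(3*h) - 287/2)*sin(h)/(cos(h)^4 - 25*cos(h)^2 + 60*cos(h) - 36)^2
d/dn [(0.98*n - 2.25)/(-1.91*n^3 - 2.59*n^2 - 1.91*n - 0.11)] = (3.7436*n^3 - 10.3543*n^2 - 11.655*n - 4.4053)/(3.6481*n^6 + 9.8938*n^5 + 14.0043*n^4 + 10.314*n^3 + 4.2179*n^2 + 0.4202*n + 0.0121)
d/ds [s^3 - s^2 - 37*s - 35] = 3*s^2 - 2*s - 37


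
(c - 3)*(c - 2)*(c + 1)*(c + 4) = c^4 - 15*c^2 + 10*c + 24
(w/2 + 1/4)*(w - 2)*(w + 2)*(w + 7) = w^4/2 + 15*w^3/4 - w^2/4 - 15*w - 7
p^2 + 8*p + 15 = (p + 3)*(p + 5)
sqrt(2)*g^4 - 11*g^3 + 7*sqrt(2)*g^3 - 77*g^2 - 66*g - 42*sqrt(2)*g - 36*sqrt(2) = (g + 1)*(g + 6)*(g - 6*sqrt(2))*(sqrt(2)*g + 1)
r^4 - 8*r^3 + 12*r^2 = r^2*(r - 6)*(r - 2)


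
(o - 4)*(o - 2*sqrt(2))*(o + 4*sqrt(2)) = o^3 - 4*o^2 + 2*sqrt(2)*o^2 - 16*o - 8*sqrt(2)*o + 64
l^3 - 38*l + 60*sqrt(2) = (l - 3*sqrt(2))*(l - 2*sqrt(2))*(l + 5*sqrt(2))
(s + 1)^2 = s^2 + 2*s + 1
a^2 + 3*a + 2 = (a + 1)*(a + 2)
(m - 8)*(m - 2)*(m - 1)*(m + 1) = m^4 - 10*m^3 + 15*m^2 + 10*m - 16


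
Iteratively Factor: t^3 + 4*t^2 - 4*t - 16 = (t - 2)*(t^2 + 6*t + 8) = (t - 2)*(t + 4)*(t + 2)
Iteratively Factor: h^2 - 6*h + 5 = (h - 1)*(h - 5)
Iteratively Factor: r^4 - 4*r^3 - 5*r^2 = (r + 1)*(r^3 - 5*r^2) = r*(r + 1)*(r^2 - 5*r) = r*(r - 5)*(r + 1)*(r)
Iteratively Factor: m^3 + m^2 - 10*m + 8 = (m + 4)*(m^2 - 3*m + 2) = (m - 1)*(m + 4)*(m - 2)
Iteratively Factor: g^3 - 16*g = (g + 4)*(g^2 - 4*g) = (g - 4)*(g + 4)*(g)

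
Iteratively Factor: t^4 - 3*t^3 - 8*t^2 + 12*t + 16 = (t - 4)*(t^3 + t^2 - 4*t - 4) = (t - 4)*(t - 2)*(t^2 + 3*t + 2) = (t - 4)*(t - 2)*(t + 2)*(t + 1)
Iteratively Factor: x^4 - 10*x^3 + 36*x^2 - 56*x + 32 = (x - 2)*(x^3 - 8*x^2 + 20*x - 16) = (x - 2)^2*(x^2 - 6*x + 8) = (x - 4)*(x - 2)^2*(x - 2)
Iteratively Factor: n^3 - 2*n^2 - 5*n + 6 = (n - 1)*(n^2 - n - 6) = (n - 3)*(n - 1)*(n + 2)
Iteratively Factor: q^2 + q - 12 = (q - 3)*(q + 4)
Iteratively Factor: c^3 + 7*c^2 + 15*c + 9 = (c + 1)*(c^2 + 6*c + 9) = (c + 1)*(c + 3)*(c + 3)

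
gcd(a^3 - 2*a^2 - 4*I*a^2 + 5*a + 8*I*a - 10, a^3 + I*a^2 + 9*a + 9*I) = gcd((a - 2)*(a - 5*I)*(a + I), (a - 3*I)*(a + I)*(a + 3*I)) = a + I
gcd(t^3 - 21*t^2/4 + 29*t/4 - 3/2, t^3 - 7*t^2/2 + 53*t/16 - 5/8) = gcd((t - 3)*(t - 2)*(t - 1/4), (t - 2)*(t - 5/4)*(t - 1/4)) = t^2 - 9*t/4 + 1/2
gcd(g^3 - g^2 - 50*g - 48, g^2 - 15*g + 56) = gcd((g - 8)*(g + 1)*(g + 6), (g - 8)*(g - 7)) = g - 8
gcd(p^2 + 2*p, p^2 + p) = p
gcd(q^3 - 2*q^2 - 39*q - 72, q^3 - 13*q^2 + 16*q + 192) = q^2 - 5*q - 24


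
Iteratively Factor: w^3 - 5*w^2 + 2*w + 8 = (w - 4)*(w^2 - w - 2) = (w - 4)*(w + 1)*(w - 2)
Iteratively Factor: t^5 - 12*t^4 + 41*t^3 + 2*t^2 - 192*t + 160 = (t + 2)*(t^4 - 14*t^3 + 69*t^2 - 136*t + 80) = (t - 4)*(t + 2)*(t^3 - 10*t^2 + 29*t - 20) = (t - 5)*(t - 4)*(t + 2)*(t^2 - 5*t + 4) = (t - 5)*(t - 4)*(t - 1)*(t + 2)*(t - 4)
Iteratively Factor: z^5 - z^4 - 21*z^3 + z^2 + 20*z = (z)*(z^4 - z^3 - 21*z^2 + z + 20) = z*(z - 1)*(z^3 - 21*z - 20) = z*(z - 1)*(z + 4)*(z^2 - 4*z - 5) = z*(z - 5)*(z - 1)*(z + 4)*(z + 1)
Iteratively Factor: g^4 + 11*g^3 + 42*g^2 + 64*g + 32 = (g + 2)*(g^3 + 9*g^2 + 24*g + 16) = (g + 2)*(g + 4)*(g^2 + 5*g + 4) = (g + 1)*(g + 2)*(g + 4)*(g + 4)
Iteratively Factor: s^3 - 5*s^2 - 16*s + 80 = (s - 4)*(s^2 - s - 20) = (s - 5)*(s - 4)*(s + 4)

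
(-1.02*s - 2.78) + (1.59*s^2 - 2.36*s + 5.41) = 1.59*s^2 - 3.38*s + 2.63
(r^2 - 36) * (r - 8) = r^3 - 8*r^2 - 36*r + 288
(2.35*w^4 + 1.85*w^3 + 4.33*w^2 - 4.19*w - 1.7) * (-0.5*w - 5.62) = -1.175*w^5 - 14.132*w^4 - 12.562*w^3 - 22.2396*w^2 + 24.3978*w + 9.554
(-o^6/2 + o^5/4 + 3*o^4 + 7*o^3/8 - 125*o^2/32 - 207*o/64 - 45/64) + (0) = -o^6/2 + o^5/4 + 3*o^4 + 7*o^3/8 - 125*o^2/32 - 207*o/64 - 45/64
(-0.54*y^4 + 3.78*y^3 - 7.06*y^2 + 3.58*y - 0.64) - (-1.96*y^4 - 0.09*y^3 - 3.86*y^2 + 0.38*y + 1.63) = 1.42*y^4 + 3.87*y^3 - 3.2*y^2 + 3.2*y - 2.27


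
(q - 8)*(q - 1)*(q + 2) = q^3 - 7*q^2 - 10*q + 16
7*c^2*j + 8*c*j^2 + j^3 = j*(c + j)*(7*c + j)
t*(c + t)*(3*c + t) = 3*c^2*t + 4*c*t^2 + t^3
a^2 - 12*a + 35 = (a - 7)*(a - 5)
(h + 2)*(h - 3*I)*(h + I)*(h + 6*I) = h^4 + 2*h^3 + 4*I*h^3 + 15*h^2 + 8*I*h^2 + 30*h + 18*I*h + 36*I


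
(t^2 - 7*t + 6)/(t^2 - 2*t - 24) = (t - 1)/(t + 4)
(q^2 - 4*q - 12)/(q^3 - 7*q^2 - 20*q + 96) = (q^2 - 4*q - 12)/(q^3 - 7*q^2 - 20*q + 96)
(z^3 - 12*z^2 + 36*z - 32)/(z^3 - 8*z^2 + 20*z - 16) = (z - 8)/(z - 4)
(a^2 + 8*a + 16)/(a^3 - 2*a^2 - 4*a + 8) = (a^2 + 8*a + 16)/(a^3 - 2*a^2 - 4*a + 8)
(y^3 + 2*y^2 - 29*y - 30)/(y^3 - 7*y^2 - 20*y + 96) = (y^3 + 2*y^2 - 29*y - 30)/(y^3 - 7*y^2 - 20*y + 96)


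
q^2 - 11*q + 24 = (q - 8)*(q - 3)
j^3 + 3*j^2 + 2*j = j*(j + 1)*(j + 2)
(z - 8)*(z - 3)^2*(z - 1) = z^4 - 15*z^3 + 71*z^2 - 129*z + 72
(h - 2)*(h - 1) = h^2 - 3*h + 2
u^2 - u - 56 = (u - 8)*(u + 7)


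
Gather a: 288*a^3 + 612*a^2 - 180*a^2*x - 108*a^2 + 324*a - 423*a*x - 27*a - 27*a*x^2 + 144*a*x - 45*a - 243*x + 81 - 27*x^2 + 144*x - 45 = 288*a^3 + a^2*(504 - 180*x) + a*(-27*x^2 - 279*x + 252) - 27*x^2 - 99*x + 36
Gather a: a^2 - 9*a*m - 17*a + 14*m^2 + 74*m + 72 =a^2 + a*(-9*m - 17) + 14*m^2 + 74*m + 72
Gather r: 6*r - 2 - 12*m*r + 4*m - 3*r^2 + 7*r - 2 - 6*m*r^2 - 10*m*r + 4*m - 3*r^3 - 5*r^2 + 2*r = 8*m - 3*r^3 + r^2*(-6*m - 8) + r*(15 - 22*m) - 4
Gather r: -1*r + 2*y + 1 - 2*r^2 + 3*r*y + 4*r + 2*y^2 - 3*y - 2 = -2*r^2 + r*(3*y + 3) + 2*y^2 - y - 1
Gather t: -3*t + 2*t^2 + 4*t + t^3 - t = t^3 + 2*t^2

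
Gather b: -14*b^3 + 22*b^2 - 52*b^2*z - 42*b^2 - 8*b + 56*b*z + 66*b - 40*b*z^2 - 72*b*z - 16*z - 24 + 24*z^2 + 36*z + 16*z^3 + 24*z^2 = -14*b^3 + b^2*(-52*z - 20) + b*(-40*z^2 - 16*z + 58) + 16*z^3 + 48*z^2 + 20*z - 24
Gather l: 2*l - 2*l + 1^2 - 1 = 0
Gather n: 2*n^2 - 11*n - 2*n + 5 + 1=2*n^2 - 13*n + 6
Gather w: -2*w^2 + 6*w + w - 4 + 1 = -2*w^2 + 7*w - 3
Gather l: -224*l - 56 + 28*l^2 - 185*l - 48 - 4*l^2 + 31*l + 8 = 24*l^2 - 378*l - 96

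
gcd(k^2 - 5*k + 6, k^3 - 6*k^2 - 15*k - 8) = 1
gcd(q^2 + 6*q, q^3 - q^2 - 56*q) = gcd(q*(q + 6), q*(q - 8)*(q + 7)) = q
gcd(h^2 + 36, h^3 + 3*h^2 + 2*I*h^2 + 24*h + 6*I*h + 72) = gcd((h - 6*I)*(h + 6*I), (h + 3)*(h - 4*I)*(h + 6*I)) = h + 6*I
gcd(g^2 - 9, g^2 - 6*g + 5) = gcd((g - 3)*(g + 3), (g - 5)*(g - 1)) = 1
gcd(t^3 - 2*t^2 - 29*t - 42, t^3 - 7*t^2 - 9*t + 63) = t^2 - 4*t - 21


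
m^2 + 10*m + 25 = (m + 5)^2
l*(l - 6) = l^2 - 6*l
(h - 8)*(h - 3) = h^2 - 11*h + 24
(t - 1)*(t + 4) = t^2 + 3*t - 4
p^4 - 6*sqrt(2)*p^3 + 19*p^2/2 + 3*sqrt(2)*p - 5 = (p - 5*sqrt(2))*(p - sqrt(2))*(p - sqrt(2)/2)*(p + sqrt(2)/2)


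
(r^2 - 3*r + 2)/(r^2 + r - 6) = (r - 1)/(r + 3)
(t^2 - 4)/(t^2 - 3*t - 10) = (t - 2)/(t - 5)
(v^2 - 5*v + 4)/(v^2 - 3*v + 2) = (v - 4)/(v - 2)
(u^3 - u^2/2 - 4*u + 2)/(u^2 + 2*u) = u - 5/2 + 1/u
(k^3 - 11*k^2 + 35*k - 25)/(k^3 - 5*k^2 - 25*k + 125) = (k - 1)/(k + 5)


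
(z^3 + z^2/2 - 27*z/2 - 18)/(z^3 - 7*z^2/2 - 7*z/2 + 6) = (z + 3)/(z - 1)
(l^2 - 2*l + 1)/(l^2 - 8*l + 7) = (l - 1)/(l - 7)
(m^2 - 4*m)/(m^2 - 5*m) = (m - 4)/(m - 5)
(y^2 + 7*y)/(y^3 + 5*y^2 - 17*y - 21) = y/(y^2 - 2*y - 3)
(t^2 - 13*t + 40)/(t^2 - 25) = (t - 8)/(t + 5)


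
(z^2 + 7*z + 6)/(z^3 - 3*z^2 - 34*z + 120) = (z + 1)/(z^2 - 9*z + 20)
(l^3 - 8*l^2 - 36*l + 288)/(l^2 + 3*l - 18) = (l^2 - 14*l + 48)/(l - 3)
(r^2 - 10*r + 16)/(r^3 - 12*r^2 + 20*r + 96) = (r - 2)/(r^2 - 4*r - 12)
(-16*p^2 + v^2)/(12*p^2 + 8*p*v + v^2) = (-16*p^2 + v^2)/(12*p^2 + 8*p*v + v^2)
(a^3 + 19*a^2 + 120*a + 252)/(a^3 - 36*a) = (a^2 + 13*a + 42)/(a*(a - 6))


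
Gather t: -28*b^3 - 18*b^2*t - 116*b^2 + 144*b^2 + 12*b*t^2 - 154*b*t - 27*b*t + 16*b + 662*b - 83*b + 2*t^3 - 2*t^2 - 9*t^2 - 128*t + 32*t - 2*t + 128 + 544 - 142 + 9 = -28*b^3 + 28*b^2 + 595*b + 2*t^3 + t^2*(12*b - 11) + t*(-18*b^2 - 181*b - 98) + 539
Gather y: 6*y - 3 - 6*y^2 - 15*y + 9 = -6*y^2 - 9*y + 6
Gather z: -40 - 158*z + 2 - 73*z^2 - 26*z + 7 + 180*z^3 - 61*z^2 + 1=180*z^3 - 134*z^2 - 184*z - 30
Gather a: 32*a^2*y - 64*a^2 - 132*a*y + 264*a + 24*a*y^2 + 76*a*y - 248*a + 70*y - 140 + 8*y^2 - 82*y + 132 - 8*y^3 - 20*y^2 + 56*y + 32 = a^2*(32*y - 64) + a*(24*y^2 - 56*y + 16) - 8*y^3 - 12*y^2 + 44*y + 24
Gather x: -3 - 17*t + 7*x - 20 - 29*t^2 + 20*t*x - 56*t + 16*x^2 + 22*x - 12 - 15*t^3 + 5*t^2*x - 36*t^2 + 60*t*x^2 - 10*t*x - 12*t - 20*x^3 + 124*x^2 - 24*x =-15*t^3 - 65*t^2 - 85*t - 20*x^3 + x^2*(60*t + 140) + x*(5*t^2 + 10*t + 5) - 35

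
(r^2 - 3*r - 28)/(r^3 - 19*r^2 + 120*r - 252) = (r + 4)/(r^2 - 12*r + 36)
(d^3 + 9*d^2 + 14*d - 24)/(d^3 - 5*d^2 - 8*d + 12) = (d^2 + 10*d + 24)/(d^2 - 4*d - 12)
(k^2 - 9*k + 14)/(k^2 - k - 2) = (k - 7)/(k + 1)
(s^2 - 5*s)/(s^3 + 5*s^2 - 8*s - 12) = s*(s - 5)/(s^3 + 5*s^2 - 8*s - 12)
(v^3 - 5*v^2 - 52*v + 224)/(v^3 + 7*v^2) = 1 - 12/v + 32/v^2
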